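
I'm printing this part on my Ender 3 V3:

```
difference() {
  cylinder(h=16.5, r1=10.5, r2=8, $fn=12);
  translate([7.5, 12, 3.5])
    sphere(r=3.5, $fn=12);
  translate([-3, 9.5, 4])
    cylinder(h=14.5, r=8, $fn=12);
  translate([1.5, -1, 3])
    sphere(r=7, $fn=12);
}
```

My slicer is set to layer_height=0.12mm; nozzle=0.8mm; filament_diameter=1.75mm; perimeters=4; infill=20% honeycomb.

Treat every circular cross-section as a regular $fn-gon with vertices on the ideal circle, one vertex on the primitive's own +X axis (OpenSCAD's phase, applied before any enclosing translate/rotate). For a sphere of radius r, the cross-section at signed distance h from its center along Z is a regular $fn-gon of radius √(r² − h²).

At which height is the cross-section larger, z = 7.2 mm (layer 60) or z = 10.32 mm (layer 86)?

Layer 60 (z = 7.2): the cone (r1=10.5→r2=8) has section circumradius 9.409 here — a regular 12-gon (area = (12/2)·9.409²·sin(360°/12) = 265.59 mm²); the sphere at (7.5, 12) does not reach this height (|z−center|=3.700 > r=3.5); the cylinder at (-3, 9.5): section is a regular 12-gon, circumradius r=8 (area = (12/2)·8.000²·sin(360°/12) = 192.00 mm²); the r=7 sphere at (1.5, -1) contributes a regular 12-gon of circumradius √(7²−4.2²) = 5.600 (area = (12/2)·5.600²·sin(360°/12) = 94.08 mm²); Subtracting the remaining from the first: starting from the cone (265.59 mm²), the r=8 cylinder at (-3, 9.5) partially overlaps it — only the 67.73 mm² overlap (of its 192.00 mm²) is removed, clipping the outline; the r=7 sphere at (1.5, -1) partially overlaps it — only the 85.63 mm² overlap (of its 94.08 mm²) is removed, clipping the outline — area = 112.23 mm². So its area = 112.23 mm². Layer 86 (z = 10.32): the cone contributes a regular 12-gon of circumradius 8.936 (interpolated between r1=10.5 and r2=8 at t=0.625) (area = (12/2)·8.936²·sin(360°/12) = 239.58 mm²); the sphere at (7.5, 12) is not intersected at this z (|z−center|=6.820 > r=3.5); the r=8 cylinder at (-3, 9.5) contributes a regular 12-gon of circumradius 8 (area = (12/2)·8.000²·sin(360°/12) = 192.00 mm²); the sphere at (1.5, -1) does not reach this height (|z−center|=7.320 > r=7); Taking the first minus the rest: starting from the cone (239.58 mm²), the r=8 cylinder at (-3, 9.5) partially overlaps it — only the 60.83 mm² overlap (of its 192.00 mm²) is removed, clipping the outline — area = 178.75 mm². So its area = 178.75 mm². Layer 86 is larger (178.75 vs 112.23 mm²).

layer 86 (z = 10.32 mm)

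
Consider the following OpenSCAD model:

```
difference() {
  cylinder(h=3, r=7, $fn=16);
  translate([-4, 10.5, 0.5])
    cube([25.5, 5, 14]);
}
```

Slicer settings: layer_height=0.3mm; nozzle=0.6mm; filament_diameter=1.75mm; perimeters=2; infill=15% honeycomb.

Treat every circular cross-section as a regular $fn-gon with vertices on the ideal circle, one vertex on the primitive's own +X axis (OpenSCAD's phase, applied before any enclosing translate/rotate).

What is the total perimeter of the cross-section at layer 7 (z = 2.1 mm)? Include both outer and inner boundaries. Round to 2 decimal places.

43.70 mm

At z = 2.1 mm: the r=7 cylinder contributes a regular 16-gon of circumradius 7 (perimeter = 2·16·7.000·sin(180°/16) = 43.70 mm); the cube at (-4, 10.5) (footprint 25.5×5) is included at this height (perimeter 61.00 mm); Taking the first minus the rest: starting from the r=7 cylinder, the 25.5×5 cube at (-4, 10.5) misses the remaining region (no effect) — boundary = 43.70 mm. Overall, the cross-section is a single solid region. Total boundary length (outer) = 43.70 mm.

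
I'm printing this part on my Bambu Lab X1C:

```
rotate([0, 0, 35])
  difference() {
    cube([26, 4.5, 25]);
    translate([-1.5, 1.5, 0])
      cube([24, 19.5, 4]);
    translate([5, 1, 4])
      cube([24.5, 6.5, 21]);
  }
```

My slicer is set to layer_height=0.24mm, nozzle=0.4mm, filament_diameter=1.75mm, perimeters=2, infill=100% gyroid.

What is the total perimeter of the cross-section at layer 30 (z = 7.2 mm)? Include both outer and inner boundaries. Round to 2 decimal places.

At z = 7.2 mm: the cube (footprint 26×4.5) is included at this height (perimeter 61.00 mm); the cube at (-1.5, 1.5) is not intersected at this z (z outside [0, 4]); the 24.5×6.5 cube at (5, 1) contributes its full rectangle (perimeter 62.00 mm); After the difference (first − rest): starting from the 26×4.5 cube, the 24.5×6.5 cube at (5, 1) partially overlaps it — only the 73.50 mm² overlap (of its 159.25 mm²) is removed, clipping the outline — boundary = 61.00 mm; (rotated 35° about Z; rotation is an isometry so areas/perimeters/island counts are preserved). Overall, the cross-section is a single solid region. Total boundary length (outer) = 61.00 mm.

61.00 mm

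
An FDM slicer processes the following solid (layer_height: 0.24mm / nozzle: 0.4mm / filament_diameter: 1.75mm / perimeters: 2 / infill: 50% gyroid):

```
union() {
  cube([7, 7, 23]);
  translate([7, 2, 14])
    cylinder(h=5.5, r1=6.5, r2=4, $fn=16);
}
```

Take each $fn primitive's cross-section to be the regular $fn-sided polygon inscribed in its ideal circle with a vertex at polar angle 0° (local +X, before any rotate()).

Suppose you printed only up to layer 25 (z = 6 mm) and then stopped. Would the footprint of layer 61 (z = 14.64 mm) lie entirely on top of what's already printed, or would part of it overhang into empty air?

Compare the two slices. At z = 6: the cube is present — its section is the full 7×7 rectangle (area 49.00 mm²); the cone at (7, 2) is absent (z outside [14, 19.5]); Taking the union: only the 7×7 cube is present, so the union is just that shape — area = 49.00 mm². At z = 14.64: the cube (footprint 7×7) is included at this height (area 49.00 mm²); the cone at (7, 2): at t=0.116 of its height the radius interpolates to r₁+(r₂−r₁)t = 6.209, giving a regular 16-gon of that circumradius (area = (16/2)·6.209²·sin(360°/16) = 118.03 mm²); Combining (union): the regions partially overlap — summed areas 167.03 mm² minus the doubly-counted overlap 38.81 mm² gives 128.22 mm² — area = 128.22 mm². Checking containment: at z = 14.64 the cross-section extends beyond the z = 6 cross-section by about 79.22 mm².

part overhangs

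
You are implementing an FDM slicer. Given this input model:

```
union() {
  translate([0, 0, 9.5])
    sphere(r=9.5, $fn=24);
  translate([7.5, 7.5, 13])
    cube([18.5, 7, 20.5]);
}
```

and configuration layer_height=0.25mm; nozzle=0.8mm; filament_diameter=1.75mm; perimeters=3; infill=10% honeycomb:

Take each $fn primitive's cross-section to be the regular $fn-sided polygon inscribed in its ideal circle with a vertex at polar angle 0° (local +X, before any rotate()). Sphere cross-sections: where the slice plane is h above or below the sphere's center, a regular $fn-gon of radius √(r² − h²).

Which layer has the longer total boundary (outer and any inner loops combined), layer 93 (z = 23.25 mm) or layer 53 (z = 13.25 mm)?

Layer 93 (z = 23.25): the sphere is absent (|z−center|=13.750 > r=9.5); the cube at (7.5, 7.5) (footprint 18.5×7) is included at this height (perimeter 51.00 mm); Combining (union): only the 18.5×7 cube at (7.5, 7.5) is present, so the union is just that shape — boundary = 51.00 mm. So its perimeter = 51.00 mm. Layer 53 (z = 13.25): the r=9.5 sphere contributes a regular 24-gon of circumradius √(9.5²−3.75²) = 8.729 (perimeter = 2·24·8.729·sin(180°/24) = 54.69 mm); the cube at (7.5, 7.5) is present — its section is the full 18.5×7 rectangle (perimeter 51.00 mm); Combining (union): the 2 present regions are separate (no shared area or edge), so areas and boundary lengths simply add and each stays a separate island — boundary = 105.69 mm. So its perimeter = 105.69 mm. Layer 53 is larger (105.69 vs 51.00 mm).

layer 53 (z = 13.25 mm)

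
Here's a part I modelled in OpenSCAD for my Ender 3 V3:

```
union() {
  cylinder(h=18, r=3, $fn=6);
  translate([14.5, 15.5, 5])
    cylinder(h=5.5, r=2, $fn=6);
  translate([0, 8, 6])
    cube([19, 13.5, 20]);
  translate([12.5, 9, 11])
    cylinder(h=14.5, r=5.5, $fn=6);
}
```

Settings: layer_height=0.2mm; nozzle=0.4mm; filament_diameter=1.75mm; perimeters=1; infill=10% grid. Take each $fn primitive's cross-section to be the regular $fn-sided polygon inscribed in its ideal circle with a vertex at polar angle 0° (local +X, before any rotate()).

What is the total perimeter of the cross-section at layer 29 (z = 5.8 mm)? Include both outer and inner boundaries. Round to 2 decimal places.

30.00 mm

At z = 5.8 mm: the cylinder: section is a regular 6-gon, circumradius r=3 (perimeter = 2·6·3.000·sin(180°/6) = 18.00 mm); the r=2 cylinder at (14.5, 15.5) contributes a regular 6-gon of circumradius 2 (perimeter = 2·6·2.000·sin(180°/6) = 12.00 mm); the cube at (0, 8) does not reach this height (z outside [6, 26]); the cylinder at (12.5, 9) is absent (z outside [11, 25.5]); Combining (union): the 2 present regions are separate (no shared area or edge), so areas and boundary lengths simply add and each stays a separate island — boundary = 30.00 mm. Overall, the cross-section has 2 separate islands. Total boundary length (outer) = 30.00 mm.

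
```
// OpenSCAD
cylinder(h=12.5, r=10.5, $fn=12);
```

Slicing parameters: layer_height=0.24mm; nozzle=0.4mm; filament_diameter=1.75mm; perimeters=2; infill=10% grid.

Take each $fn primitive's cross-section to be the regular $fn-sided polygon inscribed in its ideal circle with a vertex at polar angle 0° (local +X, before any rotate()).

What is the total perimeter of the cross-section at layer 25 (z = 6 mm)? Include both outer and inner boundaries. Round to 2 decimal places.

At z = 6 mm: the r=10.5 cylinder gives a regular 12-gon of circumradius 10.5 (constant along its height) (perimeter = 2·12·10.500·sin(180°/12) = 65.22 mm). Overall, the cross-section is a single solid region. Total boundary length (outer) = 65.22 mm.

65.22 mm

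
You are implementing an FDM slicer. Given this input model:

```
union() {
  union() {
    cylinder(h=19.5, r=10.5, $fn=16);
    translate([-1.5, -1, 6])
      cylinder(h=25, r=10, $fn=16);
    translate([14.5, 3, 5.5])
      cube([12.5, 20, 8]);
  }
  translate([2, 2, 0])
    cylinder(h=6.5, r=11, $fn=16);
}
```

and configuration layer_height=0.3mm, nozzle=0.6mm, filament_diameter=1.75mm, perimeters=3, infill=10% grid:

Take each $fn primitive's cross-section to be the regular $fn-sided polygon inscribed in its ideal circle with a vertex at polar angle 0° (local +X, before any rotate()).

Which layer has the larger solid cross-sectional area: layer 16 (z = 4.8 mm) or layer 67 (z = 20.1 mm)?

Layer 16 (z = 4.8): the cylinder: section is a regular 16-gon, circumradius r=10.5 (area = (16/2)·10.500²·sin(360°/16) = 337.53 mm²); the cylinder at (-1.5, -1) is absent (z outside [6, 31]); the cube at (14.5, 3) is absent (z outside [5.5, 13.5]); Combining (union): only the r=10.5 cylinder is present, so the union is just that shape — area = 337.53 mm²; the cylinder at (2, 2): section is a regular 16-gon, circumradius r=11 (area = (16/2)·11.000²·sin(360°/16) = 370.44 mm²); Combining (union): the regions partially overlap — summed areas 707.96 mm² minus the doubly-counted overlap 293.34 mm² gives 414.63 mm² — area = 414.63 mm². So its area = 414.63 mm². Layer 67 (z = 20.1): the cylinder is absent (z outside [0, 19.5]); the r=10 cylinder at (-1.5, -1) gives a regular 16-gon of circumradius 10 (constant along its height) (area = (16/2)·10.000²·sin(360°/16) = 306.15 mm²); the cube at (14.5, 3) does not reach this height (z outside [5.5, 13.5]); Taking the union: only the r=10 cylinder at (-1.5, -1) is present, so the union is just that shape — area = 306.15 mm²; the cylinder at (2, 2) is absent (z outside [0, 6.5]); Merging all regions: only the result so far is present, so the union is just that shape — area = 306.15 mm². So its area = 306.15 mm². Layer 16 is larger (414.63 vs 306.15 mm²).

layer 16 (z = 4.8 mm)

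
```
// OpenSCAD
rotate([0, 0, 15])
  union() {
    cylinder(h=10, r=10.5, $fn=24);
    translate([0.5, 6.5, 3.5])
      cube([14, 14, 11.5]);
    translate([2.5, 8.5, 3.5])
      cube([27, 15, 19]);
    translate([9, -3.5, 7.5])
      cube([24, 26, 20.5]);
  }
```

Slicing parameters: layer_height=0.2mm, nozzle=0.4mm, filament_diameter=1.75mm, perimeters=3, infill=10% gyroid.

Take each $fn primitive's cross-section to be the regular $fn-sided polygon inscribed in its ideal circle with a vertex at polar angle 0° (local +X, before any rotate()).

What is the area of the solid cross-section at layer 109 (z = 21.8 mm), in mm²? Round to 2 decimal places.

At z = 21.8 mm: the cylinder is absent (z outside [0, 10]); the cube at (0.5, 6.5) is absent (z outside [3.5, 15]); the 27×15 cube at (2.5, 8.5) contributes its full rectangle (area 405.00 mm²); the cube at (9, -3.5) is present — its section is the full 24×26 rectangle (area 624.00 mm²); Taking the union: the regions partially overlap — summed areas 1029.00 mm² minus the doubly-counted overlap 287.00 mm² gives 742.00 mm² — area = 742.00 mm²; (rotated 15° about Z; rotation is an isometry so areas/perimeters/island counts are preserved). Overall, the cross-section is a single solid region. Net area = 742.00 mm².

742.00 mm²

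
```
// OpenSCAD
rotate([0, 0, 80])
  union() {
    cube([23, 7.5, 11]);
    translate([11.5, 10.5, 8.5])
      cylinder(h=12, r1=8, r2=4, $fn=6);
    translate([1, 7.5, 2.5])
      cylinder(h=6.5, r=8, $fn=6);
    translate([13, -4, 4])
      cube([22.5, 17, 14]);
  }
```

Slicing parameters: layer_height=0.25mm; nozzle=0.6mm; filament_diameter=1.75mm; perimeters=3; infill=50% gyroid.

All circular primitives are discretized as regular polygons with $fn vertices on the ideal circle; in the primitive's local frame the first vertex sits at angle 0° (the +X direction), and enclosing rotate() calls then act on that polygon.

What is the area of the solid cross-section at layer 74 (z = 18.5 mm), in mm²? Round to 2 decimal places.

56.58 mm²

At z = 18.5 mm: the cube is absent (z outside [0, 11]); the cone at (11.5, 10.5): at t=0.833 of its height the radius interpolates to r₁+(r₂−r₁)t = 4.667, giving a regular 6-gon of that circumradius (area = (6/2)·4.667²·sin(360°/6) = 56.58 mm²); the cylinder at (1, 7.5) does not reach this height (z outside [2.5, 9]); the cube at (13, -4) does not reach this height (z outside [4, 18]); Taking the union: only the cone at (11.5, 10.5) is present, so the union is just that shape — area = 56.58 mm²; (rotated 80° about Z; rotation is an isometry so areas/perimeters/island counts are preserved). Overall, the cross-section is a single solid region. Net area = 56.58 mm².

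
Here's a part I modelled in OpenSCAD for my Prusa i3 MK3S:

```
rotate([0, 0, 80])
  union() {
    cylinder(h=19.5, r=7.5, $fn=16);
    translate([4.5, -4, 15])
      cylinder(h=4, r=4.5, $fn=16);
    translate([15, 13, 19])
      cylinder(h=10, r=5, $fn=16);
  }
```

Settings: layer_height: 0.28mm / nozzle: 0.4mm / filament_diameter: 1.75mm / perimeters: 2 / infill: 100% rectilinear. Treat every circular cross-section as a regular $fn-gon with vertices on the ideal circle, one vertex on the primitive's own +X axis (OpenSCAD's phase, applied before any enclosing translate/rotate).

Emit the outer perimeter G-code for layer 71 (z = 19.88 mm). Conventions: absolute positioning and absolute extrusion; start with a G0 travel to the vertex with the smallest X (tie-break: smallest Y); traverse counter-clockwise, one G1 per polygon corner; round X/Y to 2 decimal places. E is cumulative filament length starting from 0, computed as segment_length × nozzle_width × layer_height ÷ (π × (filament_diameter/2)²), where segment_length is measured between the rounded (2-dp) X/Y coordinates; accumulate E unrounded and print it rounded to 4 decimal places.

G0 X-15.12 Y17.90 Z19.88
G1 X-15.08 Y15.95 E0.0908
G1 X-14.29 Y14.16 E0.1819
G1 X-12.88 Y12.81 E0.2728
G1 X-11.07 Y12.11 E0.3632
G1 X-9.12 Y12.15 E0.4540
G1 X-7.33 Y12.93 E0.5449
G1 X-5.98 Y14.34 E0.6358
G1 X-5.27 Y16.16 E0.7268
G1 X-5.32 Y18.11 E0.8176
G1 X-6.10 Y19.90 E0.9085
G1 X-7.51 Y21.25 E0.9994
G1 X-9.33 Y21.95 E1.0902
G1 X-11.28 Y21.91 E1.1811
G1 X-13.07 Y21.13 E1.2720
G1 X-14.41 Y19.72 E1.3625
G1 X-15.12 Y17.90 E1.4535

At z = 19.88 mm: the cylinder is not intersected at this z (z outside [0, 19.5]); the cylinder at (4.5, -4) does not reach this height (z outside [15, 19]); the cylinder at (15, 13): section is a regular 16-gon, circumradius r=5; Taking the union: only the r=5 cylinder at (15, 13) is present, so the union is just that shape — 1 connected region; (rotated 80° about Z; rotation is an isometry so areas/perimeters/island counts are preserved). The outline is a single polygon with 16 vertices. Extrusion per mm of travel: 0.4 × 0.28 / (π × 0.875²) = 0.046564. Accumulating E over each segment gives final E = 1.4535.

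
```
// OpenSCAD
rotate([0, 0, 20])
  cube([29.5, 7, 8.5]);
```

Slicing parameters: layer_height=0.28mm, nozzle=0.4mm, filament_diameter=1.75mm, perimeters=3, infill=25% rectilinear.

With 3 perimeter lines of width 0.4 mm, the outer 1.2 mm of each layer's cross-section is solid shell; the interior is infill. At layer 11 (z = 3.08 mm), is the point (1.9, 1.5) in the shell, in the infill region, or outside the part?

At z = 3.08 mm: the 29.5×7 cube contributes its full rectangle; (whole slice rotated 20° about Z — lengths, areas and connectivity unchanged). Overall, the cross-section is a single solid region. Undo the 20° rotation: the query point maps to (2.298, 0.760) in the un-rotated model frame. The nearest boundary edge runs (0.00, 0.00)→(29.50, 0.00); distance from the point to it = 0.76 mm. The point is inside the cross-section, 0.76 mm from the nearest boundary — within the 1.2 mm shell band (3 × 0.4).

shell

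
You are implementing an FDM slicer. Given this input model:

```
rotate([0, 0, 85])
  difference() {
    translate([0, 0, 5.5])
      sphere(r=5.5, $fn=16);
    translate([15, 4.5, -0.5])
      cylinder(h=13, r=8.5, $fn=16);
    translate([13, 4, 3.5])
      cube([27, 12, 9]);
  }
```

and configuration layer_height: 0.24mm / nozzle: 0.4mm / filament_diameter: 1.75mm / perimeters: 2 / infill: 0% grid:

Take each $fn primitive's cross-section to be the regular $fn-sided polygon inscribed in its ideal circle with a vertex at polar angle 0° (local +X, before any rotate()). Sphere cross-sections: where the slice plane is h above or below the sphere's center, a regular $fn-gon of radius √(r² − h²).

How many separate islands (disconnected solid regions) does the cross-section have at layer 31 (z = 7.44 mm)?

1

At z = 7.44 mm: the sphere: section is a regular 16-gon, circumradius = √(r²−h²) = √(5.5²−1.94²) = 5.146; the cylinder at (15, 4.5): section is a regular 16-gon, circumradius r=8.5; the cube at (13, 4) (footprint 27×12) is included at this height; Taking the first minus the rest: starting from the r=5.5 sphere, the r=8.5 cylinder at (15, 4.5) misses the remaining region (no effect); the 27×12 cube at (13, 4) misses the remaining region (no effect) — 1 connected region; (rotated 85° about Z; rotation is an isometry so areas/perimeters/island counts are preserved). Overall, the cross-section is a single solid region. Island count = 1.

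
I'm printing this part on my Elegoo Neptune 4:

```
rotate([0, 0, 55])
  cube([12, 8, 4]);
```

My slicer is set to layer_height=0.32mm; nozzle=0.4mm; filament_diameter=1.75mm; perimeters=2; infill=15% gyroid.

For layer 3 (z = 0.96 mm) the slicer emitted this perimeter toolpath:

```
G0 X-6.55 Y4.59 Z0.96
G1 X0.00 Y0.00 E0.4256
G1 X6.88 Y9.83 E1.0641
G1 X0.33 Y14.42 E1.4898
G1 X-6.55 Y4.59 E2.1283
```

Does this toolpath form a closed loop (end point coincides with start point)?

yes

Start point (G0): (-6.55, 4.59). End point (last G1): the path returns to the start — closed.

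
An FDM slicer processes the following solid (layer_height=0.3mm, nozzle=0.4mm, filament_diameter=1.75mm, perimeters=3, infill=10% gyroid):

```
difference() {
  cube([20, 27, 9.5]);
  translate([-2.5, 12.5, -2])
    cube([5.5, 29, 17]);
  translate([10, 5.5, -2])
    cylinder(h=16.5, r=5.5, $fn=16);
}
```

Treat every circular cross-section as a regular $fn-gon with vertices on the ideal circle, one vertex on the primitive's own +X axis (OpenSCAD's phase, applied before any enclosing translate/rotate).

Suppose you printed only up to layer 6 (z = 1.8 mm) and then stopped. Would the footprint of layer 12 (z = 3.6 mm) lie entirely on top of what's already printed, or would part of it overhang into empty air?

entirely on top

Compare the two slices. At z = 1.8: the cube (footprint 20×27) is included at this height (area 540.00 mm²); the cube at (-2.5, 12.5) is present — its section is the full 5.5×29 rectangle (area 159.50 mm²); the r=5.5 cylinder at (10, 5.5) gives a regular 16-gon of circumradius 5.5 (constant along its height) (area = (16/2)·5.500²·sin(360°/16) = 92.61 mm²); Subtracting the remaining from the first: starting from the 20×27 cube (540.00 mm²), the 5.5×29 cube at (-2.5, 12.5) partially overlaps it — only the 43.50 mm² overlap (of its 159.50 mm²) is removed, clipping the outline; the r=5.5 cylinder at (10, 5.5) lies inside it touching the edge (removes its full 92.61 mm²) — area = 403.89 mm². At z = 3.6: the cube (footprint 20×27) is included at this height (area 540.00 mm²); the 5.5×29 cube at (-2.5, 12.5) contributes its full rectangle (area 159.50 mm²); the r=5.5 cylinder at (10, 5.5) gives a regular 16-gon of circumradius 5.5 (constant along its height) (area = (16/2)·5.500²·sin(360°/16) = 92.61 mm²); Subtracting the remaining from the first: starting from the 20×27 cube (540.00 mm²), the 5.5×29 cube at (-2.5, 12.5) partially overlaps it — only the 43.50 mm² overlap (of its 159.50 mm²) is removed, clipping the outline; the r=5.5 cylinder at (10, 5.5) lies inside it touching the edge (removes its full 92.61 mm²) — area = 403.89 mm². Checking containment: the cross-section at z = 3.6 is a subset of the cross-section at z = 1.8.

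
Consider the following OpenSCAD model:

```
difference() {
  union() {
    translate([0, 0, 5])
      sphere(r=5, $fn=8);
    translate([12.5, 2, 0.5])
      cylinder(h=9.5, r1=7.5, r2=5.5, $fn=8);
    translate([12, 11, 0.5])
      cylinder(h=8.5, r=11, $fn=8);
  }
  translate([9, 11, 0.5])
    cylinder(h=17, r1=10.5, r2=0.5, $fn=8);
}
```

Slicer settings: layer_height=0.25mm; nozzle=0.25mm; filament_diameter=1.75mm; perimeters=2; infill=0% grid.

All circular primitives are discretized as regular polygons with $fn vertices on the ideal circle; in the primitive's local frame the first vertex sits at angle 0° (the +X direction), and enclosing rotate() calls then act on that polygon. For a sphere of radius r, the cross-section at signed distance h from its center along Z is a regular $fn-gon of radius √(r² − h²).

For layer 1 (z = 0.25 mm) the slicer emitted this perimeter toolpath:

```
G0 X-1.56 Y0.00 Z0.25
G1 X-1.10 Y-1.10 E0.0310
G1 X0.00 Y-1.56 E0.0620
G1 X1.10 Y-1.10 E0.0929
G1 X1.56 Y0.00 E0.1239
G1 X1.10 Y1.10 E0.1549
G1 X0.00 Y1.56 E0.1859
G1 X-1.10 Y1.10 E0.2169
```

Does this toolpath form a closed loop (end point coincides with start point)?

Start point (G0): (-1.56, 0.00). End point (last G1): the path does not return to the start — open.

no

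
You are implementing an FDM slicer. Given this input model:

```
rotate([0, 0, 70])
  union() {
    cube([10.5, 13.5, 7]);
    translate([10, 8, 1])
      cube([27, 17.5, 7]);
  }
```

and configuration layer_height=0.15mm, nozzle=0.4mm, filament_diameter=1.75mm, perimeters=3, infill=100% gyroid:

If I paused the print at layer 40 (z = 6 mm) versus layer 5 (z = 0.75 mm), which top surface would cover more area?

layer 40 (z = 6 mm)

Layer 40 (z = 6): the 10.5×13.5 cube contributes its full rectangle (area 141.75 mm²); the cube at (10, 8) (footprint 27×17.5) is included at this height (area 472.50 mm²); Taking the union: the regions partially overlap — summed areas 614.25 mm² minus the doubly-counted overlap 2.75 mm² gives 611.50 mm² — area = 611.50 mm²; (whole slice rotated 70° about Z — lengths, areas and connectivity unchanged). So its area = 611.50 mm². Layer 5 (z = 0.75): the cube (footprint 10.5×13.5) is included at this height (area 141.75 mm²); the cube at (10, 8) is absent (z outside [1, 8]); Merging all regions: only the 10.5×13.5 cube is present, so the union is just that shape — area = 141.75 mm²; (rotated 70° about Z; rotation is an isometry so areas/perimeters/island counts are preserved). So its area = 141.75 mm². Layer 40 is larger (611.50 vs 141.75 mm²).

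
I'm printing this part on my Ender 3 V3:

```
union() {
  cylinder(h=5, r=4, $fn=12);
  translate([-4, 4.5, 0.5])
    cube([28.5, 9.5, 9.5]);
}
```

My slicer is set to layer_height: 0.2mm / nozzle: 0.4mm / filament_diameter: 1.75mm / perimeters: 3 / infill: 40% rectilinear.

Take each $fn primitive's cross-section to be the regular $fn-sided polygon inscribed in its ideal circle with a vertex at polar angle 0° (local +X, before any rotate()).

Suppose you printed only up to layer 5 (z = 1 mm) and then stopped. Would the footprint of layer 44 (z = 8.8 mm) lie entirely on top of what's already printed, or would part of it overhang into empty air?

entirely on top

Compare the two slices. At z = 1: the r=4 cylinder gives a regular 12-gon of circumradius 4 (constant along its height) (area = (12/2)·4.000²·sin(360°/12) = 48.00 mm²); the 28.5×9.5 cube at (-4, 4.5) contributes its full rectangle (area 270.75 mm²); Combining (union): the 2 present regions are separate (no shared area or edge), so areas and boundary lengths simply add and each stays a separate island — area = 318.75 mm². At z = 8.8: the cylinder does not reach this height (z outside [0, 5]); the 28.5×9.5 cube at (-4, 4.5) contributes its full rectangle (area 270.75 mm²); Taking the union: only the 28.5×9.5 cube at (-4, 4.5) is present, so the union is just that shape — area = 270.75 mm². Checking containment: the cross-section at z = 8.8 is a subset of the cross-section at z = 1.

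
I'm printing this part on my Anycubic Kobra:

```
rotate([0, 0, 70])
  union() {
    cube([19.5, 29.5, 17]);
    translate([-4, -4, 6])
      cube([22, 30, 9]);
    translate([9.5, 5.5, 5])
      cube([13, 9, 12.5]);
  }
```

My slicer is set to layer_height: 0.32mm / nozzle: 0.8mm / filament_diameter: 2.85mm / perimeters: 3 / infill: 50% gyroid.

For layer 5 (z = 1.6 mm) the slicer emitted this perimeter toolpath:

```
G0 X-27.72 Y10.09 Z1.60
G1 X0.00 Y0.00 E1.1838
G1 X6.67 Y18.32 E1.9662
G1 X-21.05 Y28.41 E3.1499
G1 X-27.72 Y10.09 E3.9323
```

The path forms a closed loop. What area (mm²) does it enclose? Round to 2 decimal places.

575.13 mm²

Apply the shoelace formula to the sequence of (X, Y) vertices; enclosed area = 575.13 mm².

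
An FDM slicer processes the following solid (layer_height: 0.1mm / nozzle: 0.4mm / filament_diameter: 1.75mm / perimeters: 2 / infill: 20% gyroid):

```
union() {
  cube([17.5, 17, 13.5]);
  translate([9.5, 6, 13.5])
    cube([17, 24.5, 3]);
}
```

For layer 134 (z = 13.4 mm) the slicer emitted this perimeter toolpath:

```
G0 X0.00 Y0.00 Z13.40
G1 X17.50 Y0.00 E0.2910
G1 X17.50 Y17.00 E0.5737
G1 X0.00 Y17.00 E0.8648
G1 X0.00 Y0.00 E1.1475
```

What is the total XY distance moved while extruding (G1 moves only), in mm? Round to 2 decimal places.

Sum the Euclidean lengths of each G1 segment: total = 69.00 mm.

69.00 mm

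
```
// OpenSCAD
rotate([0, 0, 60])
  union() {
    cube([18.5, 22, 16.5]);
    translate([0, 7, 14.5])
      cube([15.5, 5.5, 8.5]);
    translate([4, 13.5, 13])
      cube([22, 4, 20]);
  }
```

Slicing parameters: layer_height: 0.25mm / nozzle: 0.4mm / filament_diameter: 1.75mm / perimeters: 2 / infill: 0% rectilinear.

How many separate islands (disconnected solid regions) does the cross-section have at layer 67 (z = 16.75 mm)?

2

At z = 16.75 mm: the cube does not reach this height (z outside [0, 16.5]); the 15.5×5.5 cube at (0, 7) contributes its full rectangle; the cube at (4, 13.5) is present — its section is the full 22×4 rectangle; Merging all regions: the 2 present regions are separate (no shared area or edge), so areas and boundary lengths simply add and each stays a separate island — 2 connected regions; (rotated 60° about Z; rotation is an isometry so areas/perimeters/island counts are preserved). Overall, the cross-section has 2 separate islands. Island count = 2.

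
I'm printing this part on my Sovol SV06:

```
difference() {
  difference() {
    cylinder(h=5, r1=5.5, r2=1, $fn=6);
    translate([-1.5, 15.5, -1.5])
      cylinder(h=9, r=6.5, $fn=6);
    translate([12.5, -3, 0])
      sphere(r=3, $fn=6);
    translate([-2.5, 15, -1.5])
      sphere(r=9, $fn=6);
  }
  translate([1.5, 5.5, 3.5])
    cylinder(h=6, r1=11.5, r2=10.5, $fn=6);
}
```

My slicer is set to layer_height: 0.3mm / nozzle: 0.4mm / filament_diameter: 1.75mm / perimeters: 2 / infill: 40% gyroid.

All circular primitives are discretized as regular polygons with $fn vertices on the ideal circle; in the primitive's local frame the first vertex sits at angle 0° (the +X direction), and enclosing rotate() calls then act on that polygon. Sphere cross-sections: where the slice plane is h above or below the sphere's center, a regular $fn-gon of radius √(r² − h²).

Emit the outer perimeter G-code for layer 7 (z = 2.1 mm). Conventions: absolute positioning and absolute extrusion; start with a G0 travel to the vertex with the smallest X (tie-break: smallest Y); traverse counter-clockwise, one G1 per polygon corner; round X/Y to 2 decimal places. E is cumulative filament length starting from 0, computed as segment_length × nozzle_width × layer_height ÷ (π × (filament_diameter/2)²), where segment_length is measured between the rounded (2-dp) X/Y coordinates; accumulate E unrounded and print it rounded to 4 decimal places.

At z = 2.1 mm: the cone contributes a regular 6-gon of circumradius 3.610 (interpolated between r1=5.5 and r2=1 at t=0.420); the r=6.5 cylinder at (-1.5, 15.5) gives a regular 6-gon of circumradius 6.5 (constant along its height); the sphere at (12.5, -3): section is a regular 6-gon, circumradius = √(r²−h²) = √(3²−2.1²) = 2.142; the r=9 sphere at (-2.5, 15) slices to a regular 6-gon of circumradius 8.249 (√(r²−h²) with h=3.6 from center); Subtracting the remaining from the first: starting from the cone, the r=6.5 cylinder at (-1.5, 15.5) misses the remaining region (no effect); the r=3 sphere at (12.5, -3) misses the remaining region (no effect); the r=9 sphere at (-2.5, 15) misses the remaining region (no effect) — 1 connected region; the cone at (1.5, 5.5) is absent (z outside [3.5, 9.5]); Taking the first minus the rest: none of the subtracted shapes is present at this height, so the result so far is unchanged — 1 connected region. The outline is a single polygon with 6 vertices. Extrusion per mm of travel: 0.4 × 0.3 / (π × 0.875²) = 0.049890. Accumulating E over each segment gives final E = 1.0815.

G0 X-3.61 Y0.00 Z2.10
G1 X-1.81 Y-3.13 E0.1801
G1 X1.81 Y-3.13 E0.3607
G1 X3.61 Y0.00 E0.5409
G1 X1.81 Y3.13 E0.7210
G1 X-1.80 Y3.13 E0.9011
G1 X-3.61 Y0.00 E1.0815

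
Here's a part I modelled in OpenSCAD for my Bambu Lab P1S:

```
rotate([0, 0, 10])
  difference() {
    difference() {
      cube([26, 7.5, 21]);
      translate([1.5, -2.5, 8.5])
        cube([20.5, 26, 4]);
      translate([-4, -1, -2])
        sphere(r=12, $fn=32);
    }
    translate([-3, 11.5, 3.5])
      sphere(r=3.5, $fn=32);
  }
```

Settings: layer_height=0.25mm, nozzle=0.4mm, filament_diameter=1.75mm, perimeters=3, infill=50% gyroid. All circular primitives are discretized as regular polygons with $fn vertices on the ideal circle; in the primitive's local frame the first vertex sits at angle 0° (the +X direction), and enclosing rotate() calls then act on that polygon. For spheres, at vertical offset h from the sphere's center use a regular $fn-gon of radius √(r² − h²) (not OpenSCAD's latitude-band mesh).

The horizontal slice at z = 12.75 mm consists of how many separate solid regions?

1

At z = 12.75 mm: the 26×7.5 cube contributes its full rectangle; the cube at (1.5, -2.5) does not reach this height (z outside [8.5, 12.5]); the sphere at (-4, -1) does not reach this height (|z−center|=14.750 > r=12); Subtracting the remaining from the first: none of the subtracted shapes is present at this height, so the 26×7.5 cube is unchanged — 1 connected region; the sphere at (-3, 11.5) is not intersected at this z (|z−center|=9.250 > r=3.5); Subtracting the remaining from the first: none of the subtracted shapes is present at this height, so the result so far is unchanged — 1 connected region; (rotated 10° about Z; rotation is an isometry so areas/perimeters/island counts are preserved). The result has 1 disconnected region.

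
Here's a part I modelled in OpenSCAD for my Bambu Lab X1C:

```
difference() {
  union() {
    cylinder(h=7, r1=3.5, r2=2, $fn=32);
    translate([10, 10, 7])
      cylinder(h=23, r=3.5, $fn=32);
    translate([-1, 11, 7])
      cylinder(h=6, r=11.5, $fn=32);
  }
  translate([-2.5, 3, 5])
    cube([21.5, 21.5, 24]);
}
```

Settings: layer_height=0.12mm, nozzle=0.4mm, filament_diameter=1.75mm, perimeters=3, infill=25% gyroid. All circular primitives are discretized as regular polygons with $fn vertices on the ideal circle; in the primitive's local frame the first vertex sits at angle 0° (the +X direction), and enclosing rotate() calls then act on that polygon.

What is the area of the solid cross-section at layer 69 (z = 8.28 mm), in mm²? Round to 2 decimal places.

At z = 8.28 mm: the cone does not reach this height (z outside [0, 7]); the r=3.5 cylinder at (10, 10) gives a regular 32-gon of circumradius 3.5 (constant along its height) (area = (32/2)·3.500²·sin(360°/32) = 38.24 mm²); the r=11.5 cylinder at (-1, 11) gives a regular 32-gon of circumradius 11.5 (constant along its height) (area = (32/2)·11.500²·sin(360°/32) = 412.81 mm²); Taking the union: the regions partially overlap — summed areas 451.05 mm² minus the doubly-counted overlap 20.79 mm² gives 430.26 mm² — area = 430.26 mm²; the cube at (-2.5, 3) (footprint 21.5×21.5) is included at this height (area 462.25 mm²); After the difference (first − rest): starting from that combined region (430.26 mm²), the 21.5×21.5 cube at (-2.5, 3) partially overlaps it — only the 233.37 mm² overlap (of its 462.25 mm²) is removed, clipping the outline — area = 196.88 mm². Overall, the cross-section is a single solid region. Net area = 196.88 mm².

196.88 mm²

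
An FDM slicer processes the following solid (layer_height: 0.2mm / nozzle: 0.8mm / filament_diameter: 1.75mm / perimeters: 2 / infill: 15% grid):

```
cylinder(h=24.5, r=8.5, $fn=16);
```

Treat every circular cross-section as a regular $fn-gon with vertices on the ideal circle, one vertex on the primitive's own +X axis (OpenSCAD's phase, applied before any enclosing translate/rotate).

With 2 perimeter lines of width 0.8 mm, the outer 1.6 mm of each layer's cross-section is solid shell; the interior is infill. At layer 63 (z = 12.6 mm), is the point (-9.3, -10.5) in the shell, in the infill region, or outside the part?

At z = 12.6 mm: the r=8.5 cylinder contributes a regular 16-gon of circumradius 8.5. Overall, the cross-section is a single solid region. The nearest boundary edge runs (-7.85, -3.25)→(-6.01, -6.01); distance from the point to it = 5.57 mm. The point is not inside any of the regions above, so it lies outside the cross-section (5.57 mm from the nearest boundary).

outside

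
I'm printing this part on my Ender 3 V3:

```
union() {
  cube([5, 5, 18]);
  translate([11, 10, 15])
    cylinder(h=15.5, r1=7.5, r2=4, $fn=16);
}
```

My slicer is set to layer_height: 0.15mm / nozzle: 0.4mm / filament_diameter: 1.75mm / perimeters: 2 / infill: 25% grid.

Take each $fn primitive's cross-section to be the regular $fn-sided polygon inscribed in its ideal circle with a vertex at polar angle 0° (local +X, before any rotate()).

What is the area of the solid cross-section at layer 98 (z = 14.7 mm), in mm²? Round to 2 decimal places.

25.00 mm²

At z = 14.7 mm: the 5×5 cube contributes its full rectangle (area 25.00 mm²); the cone at (11, 10) is not intersected at this z (z outside [15, 30.5]); Merging all regions: only the 5×5 cube is present, so the union is just that shape — area = 25.00 mm². Overall, the cross-section is a single solid region. Net area = 25.00 mm².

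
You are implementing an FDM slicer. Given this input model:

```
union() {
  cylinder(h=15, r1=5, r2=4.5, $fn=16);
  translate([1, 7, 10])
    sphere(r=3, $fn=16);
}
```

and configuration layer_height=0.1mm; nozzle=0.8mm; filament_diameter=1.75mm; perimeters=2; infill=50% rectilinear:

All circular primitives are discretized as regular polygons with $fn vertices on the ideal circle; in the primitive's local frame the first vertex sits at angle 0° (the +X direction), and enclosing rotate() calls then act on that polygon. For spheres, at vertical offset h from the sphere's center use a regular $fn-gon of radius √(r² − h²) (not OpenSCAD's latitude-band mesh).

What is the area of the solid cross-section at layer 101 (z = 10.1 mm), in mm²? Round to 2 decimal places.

93.22 mm²

At z = 10.1 mm: the cone contributes a regular 16-gon of circumradius 4.663 (interpolated between r1=5 and r2=4.5 at t=0.673) (area = (16/2)·4.663²·sin(360°/16) = 66.58 mm²); the sphere at (1, 7): section is a regular 16-gon, circumradius = √(r²−h²) = √(3²−0.1²) = 2.998 (area = (16/2)·2.998²·sin(360°/16) = 27.52 mm²); Merging all regions: the regions partially overlap — summed areas 94.10 mm² minus the doubly-counted overlap 0.87 mm² gives 93.22 mm² — area = 93.22 mm². Overall, the cross-section is a single solid region. Net area = 93.22 mm².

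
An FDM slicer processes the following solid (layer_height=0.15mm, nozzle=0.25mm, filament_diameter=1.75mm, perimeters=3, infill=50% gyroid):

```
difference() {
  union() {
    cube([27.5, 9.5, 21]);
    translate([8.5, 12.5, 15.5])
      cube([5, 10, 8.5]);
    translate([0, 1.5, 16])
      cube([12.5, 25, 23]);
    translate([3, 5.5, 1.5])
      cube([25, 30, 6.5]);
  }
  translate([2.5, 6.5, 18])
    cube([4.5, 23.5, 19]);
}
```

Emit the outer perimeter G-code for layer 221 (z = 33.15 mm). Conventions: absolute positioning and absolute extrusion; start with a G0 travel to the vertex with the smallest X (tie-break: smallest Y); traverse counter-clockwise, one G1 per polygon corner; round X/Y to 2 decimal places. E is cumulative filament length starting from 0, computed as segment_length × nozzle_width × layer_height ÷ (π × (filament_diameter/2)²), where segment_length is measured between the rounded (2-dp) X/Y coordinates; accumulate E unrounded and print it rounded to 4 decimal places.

At z = 33.15 mm: the cube does not reach this height (z outside [0, 21]); the cube at (8.5, 12.5) is not intersected at this z (z outside [15.5, 24]); the cube at (0, 1.5) is present — its section is the full 12.5×25 rectangle; the cube at (3, 5.5) is not intersected at this z (z outside [1.5, 8]); Merging all regions: only the 12.5×25 cube at (0, 1.5) is present, so the union is just that shape — 1 connected region; the 4.5×23.5 cube at (2.5, 6.5) contributes its full rectangle; Subtracting the remaining from the first: starting from the result so far, the 4.5×23.5 cube at (2.5, 6.5) partially overlaps it — only the 90.00 mm² overlap (of its 105.75 mm²) is removed, clipping the outline — 1 connected region. The outline is a single polygon with 8 vertices. Extrusion per mm of travel: 0.25 × 0.15 / (π × 0.875²) = 0.015591. Accumulating E over each segment gives final E = 1.7929.

G0 X0.00 Y1.50 Z33.15
G1 X12.50 Y1.50 E0.1949
G1 X12.50 Y26.50 E0.5847
G1 X7.00 Y26.50 E0.6704
G1 X7.00 Y6.50 E0.9822
G1 X2.50 Y6.50 E1.0524
G1 X2.50 Y26.50 E1.3642
G1 X0.00 Y26.50 E1.4032
G1 X0.00 Y1.50 E1.7929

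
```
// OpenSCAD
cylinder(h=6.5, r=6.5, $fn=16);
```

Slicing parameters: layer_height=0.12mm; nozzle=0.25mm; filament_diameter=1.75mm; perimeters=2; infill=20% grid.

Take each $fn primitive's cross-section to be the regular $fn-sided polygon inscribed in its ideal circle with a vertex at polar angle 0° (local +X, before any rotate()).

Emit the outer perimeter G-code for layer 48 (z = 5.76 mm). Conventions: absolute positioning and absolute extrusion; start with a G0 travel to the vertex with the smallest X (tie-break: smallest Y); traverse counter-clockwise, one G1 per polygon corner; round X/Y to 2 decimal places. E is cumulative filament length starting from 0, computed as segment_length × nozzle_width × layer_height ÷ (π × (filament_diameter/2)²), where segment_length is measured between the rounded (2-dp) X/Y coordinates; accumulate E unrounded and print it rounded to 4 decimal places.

At z = 5.76 mm: the r=6.5 cylinder contributes a regular 16-gon of circumradius 6.5. The outline is a single polygon with 16 vertices. Extrusion per mm of travel: 0.25 × 0.12 / (π × 0.875²) = 0.012473. Accumulating E over each segment gives final E = 0.5064.

G0 X-6.50 Y0.00 Z5.76
G1 X-6.01 Y-2.49 E0.0317
G1 X-4.60 Y-4.60 E0.0633
G1 X-2.49 Y-6.01 E0.0950
G1 X0.00 Y-6.50 E0.1266
G1 X2.49 Y-6.01 E0.1583
G1 X4.60 Y-4.60 E0.1899
G1 X6.01 Y-2.49 E0.2216
G1 X6.50 Y0.00 E0.2532
G1 X6.01 Y2.49 E0.2849
G1 X4.60 Y4.60 E0.3165
G1 X2.49 Y6.01 E0.3482
G1 X0.00 Y6.50 E0.3798
G1 X-2.49 Y6.01 E0.4115
G1 X-4.60 Y4.60 E0.4431
G1 X-6.01 Y2.49 E0.4748
G1 X-6.50 Y0.00 E0.5064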